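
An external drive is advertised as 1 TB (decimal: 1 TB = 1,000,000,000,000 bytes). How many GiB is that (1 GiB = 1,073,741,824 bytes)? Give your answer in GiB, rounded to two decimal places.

1 TB × 1,000,000,000,000 bytes/TB = 1,000,000,000,000 bytes
1 GiB = 2^30 bytes = 1,073,741,824 bytes
1,000,000,000,000 / 1,073,741,824 = 931.32 GiB

931.32 GiB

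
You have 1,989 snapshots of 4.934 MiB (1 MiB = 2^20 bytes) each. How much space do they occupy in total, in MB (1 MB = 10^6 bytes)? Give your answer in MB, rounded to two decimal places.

10,290.44 MB

Total = 1,989 × 4.934 MiB = 9813.726 MiB
= 9813.726 × 1,048,576 bytes = 10,290,437,554.176 bytes
1 MB = 1,000,000 bytes
10,290,437,554.176 / 1,000,000 = 10,290.44 MB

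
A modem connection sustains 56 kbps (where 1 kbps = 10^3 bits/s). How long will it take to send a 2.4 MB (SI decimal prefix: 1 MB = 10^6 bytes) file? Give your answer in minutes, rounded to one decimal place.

5.7 minutes

2.4 MB = 2,400,000 bytes = 19,200,000 bits
56 kbps = 56,000 bits/s
time = 19,200,000 / 56,000 = 342.86 s
342.86 s / 60 = 5.7 minutes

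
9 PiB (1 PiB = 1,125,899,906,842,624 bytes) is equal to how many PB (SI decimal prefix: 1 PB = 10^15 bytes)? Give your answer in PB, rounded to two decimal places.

9 PiB × 1,125,899,906,842,624 bytes/PiB = 10,133,099,161,583,616 bytes
1 PB = 1,000,000,000,000,000 bytes
10,133,099,161,583,616 / 1,000,000,000,000,000 = 10.13 PB

10.13 PB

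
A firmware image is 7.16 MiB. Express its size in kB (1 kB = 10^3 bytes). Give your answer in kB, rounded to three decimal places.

7,507.804 kB

7.16 MiB = 7.16 × 2^20 bytes = 7,507,804.16 bytes
1 kB = 10^3 bytes = 1,000 bytes
7,507,804.16 / 1,000 = 7,507.804 kB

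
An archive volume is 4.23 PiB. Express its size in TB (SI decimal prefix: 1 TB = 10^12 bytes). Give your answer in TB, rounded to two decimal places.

4.23 PiB = 4.23 × 2^50 bytes = 4,762,556,605,944,299.52 bytes
1 TB = 10^12 bytes = 1,000,000,000,000 bytes
4,762,556,605,944,299.52 / 1,000,000,000,000 = 4,762.56 TB

4,762.56 TB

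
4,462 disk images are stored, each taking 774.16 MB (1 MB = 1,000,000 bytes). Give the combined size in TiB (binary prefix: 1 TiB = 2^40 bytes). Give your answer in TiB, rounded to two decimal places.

3.14 TiB

Total = 4,462 × 774.16 MB = 3454301.92 MB
= 3454301.92 × 1,000,000 bytes = 3,454,301,920,000 bytes
1 TiB = 1,099,511,627,776 bytes
3,454,301,920,000 / 1,099,511,627,776 = 3.14 TiB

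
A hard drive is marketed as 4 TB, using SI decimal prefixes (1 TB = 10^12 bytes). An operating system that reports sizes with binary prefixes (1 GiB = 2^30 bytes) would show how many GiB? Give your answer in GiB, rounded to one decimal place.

4 TB = 4 × 10^12 bytes = 4,000,000,000,000 bytes
1 GiB = 1,073,741,824 bytes
4,000,000,000,000 / 1,073,741,824 = 3,725.3 GiB

3,725.3 GiB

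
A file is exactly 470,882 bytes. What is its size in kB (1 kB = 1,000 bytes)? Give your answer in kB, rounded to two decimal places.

470.88 kB

470,882 bytes given.
1 kB = 1,000 bytes
470,882 / 1,000 = 470.88 kB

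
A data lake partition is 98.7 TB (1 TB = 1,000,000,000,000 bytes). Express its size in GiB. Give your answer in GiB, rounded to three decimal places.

91,921.538 GiB

98.7 TB × 1,000,000,000,000 bytes/TB = 98,700,000,000,000 bytes
1 GiB = 2^30 bytes = 1,073,741,824 bytes
98,700,000,000,000 / 1,073,741,824 = 91,921.538 GiB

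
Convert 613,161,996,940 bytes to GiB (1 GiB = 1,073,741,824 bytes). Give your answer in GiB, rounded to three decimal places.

613,161,996,940 bytes given.
1 GiB = 2^30 bytes = 1,073,741,824 bytes
613,161,996,940 / 1,073,741,824 = 571.052 GiB

571.052 GiB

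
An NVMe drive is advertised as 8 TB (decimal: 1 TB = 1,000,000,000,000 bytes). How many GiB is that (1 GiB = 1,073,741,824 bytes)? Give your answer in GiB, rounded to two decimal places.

7,450.58 GiB

8 TB × 1,000,000,000,000 bytes/TB = 8,000,000,000,000 bytes
1 GiB = 2^30 bytes = 1,073,741,824 bytes
8,000,000,000,000 / 1,073,741,824 = 7,450.58 GiB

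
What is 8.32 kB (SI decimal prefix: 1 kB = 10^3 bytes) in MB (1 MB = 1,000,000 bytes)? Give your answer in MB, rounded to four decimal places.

8.32 kB × 1,000 bytes/kB = 8,320 bytes
1 MB = 10^6 bytes = 1,000,000 bytes
8,320 / 1,000,000 = 0.0083 MB

0.0083 MB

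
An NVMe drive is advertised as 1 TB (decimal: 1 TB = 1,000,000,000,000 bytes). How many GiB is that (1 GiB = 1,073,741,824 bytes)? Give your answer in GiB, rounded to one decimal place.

931.3 GiB

1 TB × 1,000,000,000,000 bytes/TB = 1,000,000,000,000 bytes
1 GiB = 1,073,741,824 bytes
1,000,000,000,000 / 1,073,741,824 = 931.3 GiB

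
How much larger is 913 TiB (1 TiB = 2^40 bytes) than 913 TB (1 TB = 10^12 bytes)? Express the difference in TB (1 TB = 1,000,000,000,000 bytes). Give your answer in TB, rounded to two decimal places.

90.85 TB

913 TiB = 913 × 1,099,511,627,776 = 1,003,854,116,159,488 bytes
913 TB = 913 × 1,000,000,000,000 = 913,000,000,000,000 bytes
difference = 90,854,116,159,488 bytes
90,854,116,159,488 / 1,000,000,000,000 = 90.85 TB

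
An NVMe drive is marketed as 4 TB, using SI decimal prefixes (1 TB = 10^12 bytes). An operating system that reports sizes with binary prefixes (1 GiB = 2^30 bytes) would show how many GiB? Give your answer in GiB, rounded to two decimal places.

3,725.29 GiB

4 TB = 4 × 10^12 bytes = 4,000,000,000,000 bytes
1 GiB = 1,073,741,824 bytes
4,000,000,000,000 / 1,073,741,824 = 3,725.29 GiB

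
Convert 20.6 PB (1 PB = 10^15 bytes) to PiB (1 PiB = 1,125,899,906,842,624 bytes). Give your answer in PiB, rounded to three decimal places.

18.296 PiB

20.6 PB × 1,000,000,000,000,000 bytes/PB = 20,600,000,000,000,000 bytes
1 PiB = 2^50 bytes = 1,125,899,906,842,624 bytes
20,600,000,000,000,000 / 1,125,899,906,842,624 = 18.296 PiB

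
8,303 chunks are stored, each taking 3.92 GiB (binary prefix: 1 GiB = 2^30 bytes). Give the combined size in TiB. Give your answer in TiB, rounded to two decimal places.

31.78 TiB

Total = 8,303 × 3.92 GiB = 32547.76 GiB
= 32547.76 × 1,073,741,824 bytes = 34,947,891,189,514.24 bytes
1 TiB = 1,099,511,627,776 bytes
34,947,891,189,514.24 / 1,099,511,627,776 = 31.78 TiB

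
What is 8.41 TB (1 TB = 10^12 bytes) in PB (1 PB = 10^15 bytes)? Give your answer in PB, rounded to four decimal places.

0.0084 PB

8.41 TB = 8.41 × 10^12 bytes = 8,410,000,000,000 bytes
1 PB = 1,000,000,000,000,000 bytes
8,410,000,000,000 / 1,000,000,000,000,000 = 0.0084 PB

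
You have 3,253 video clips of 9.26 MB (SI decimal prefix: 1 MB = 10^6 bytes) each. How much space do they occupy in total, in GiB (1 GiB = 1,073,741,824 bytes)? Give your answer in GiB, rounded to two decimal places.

28.05 GiB

Total = 3,253 × 9.26 MB = 30122.78 MB
= 30122.78 × 1,000,000 bytes = 30,122,780,000 bytes
1 GiB = 1,073,741,824 bytes
30,122,780,000 / 1,073,741,824 = 28.05 GiB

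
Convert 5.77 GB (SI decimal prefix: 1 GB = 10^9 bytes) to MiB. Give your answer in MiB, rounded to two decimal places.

5.77 GB = 5.77 × 10^9 bytes = 5,770,000,000 bytes
1 MiB = 1,048,576 bytes
5,770,000,000 / 1,048,576 = 5,502.70 MiB

5,502.70 MiB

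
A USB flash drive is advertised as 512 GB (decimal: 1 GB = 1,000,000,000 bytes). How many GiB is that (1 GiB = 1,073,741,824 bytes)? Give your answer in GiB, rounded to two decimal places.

476.84 GiB

512 GB × 1,000,000,000 bytes/GB = 512,000,000,000 bytes
1 GiB = 2^30 bytes = 1,073,741,824 bytes
512,000,000,000 / 1,073,741,824 = 476.84 GiB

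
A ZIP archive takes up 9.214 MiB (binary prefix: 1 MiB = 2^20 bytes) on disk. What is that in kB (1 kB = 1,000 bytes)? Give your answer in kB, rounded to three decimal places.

9,661.579 kB

9.214 MiB = 9.214 × 2^20 bytes = 9,661,579.264 bytes
1 kB = 10^3 bytes = 1,000 bytes
9,661,579.264 / 1,000 = 9,661.579 kB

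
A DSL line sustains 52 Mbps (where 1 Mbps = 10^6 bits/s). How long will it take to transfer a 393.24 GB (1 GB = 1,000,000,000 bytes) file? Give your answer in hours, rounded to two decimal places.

16.81 hours

393.24 GB = 393,240,000,000 bytes = 3,145,920,000,000 bits
52 Mbps = 52,000,000 bits/s
time = 3,145,920,000,000 / 52,000,000 = 60,498.4615 s
60,498.4615 s / 3600 = 16.81 hours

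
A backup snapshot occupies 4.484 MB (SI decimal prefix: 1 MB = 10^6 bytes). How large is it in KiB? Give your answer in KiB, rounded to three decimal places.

4.484 MB × 1,000,000 bytes/MB = 4,484,000 bytes
1 KiB = 1,024 bytes
4,484,000 / 1,024 = 4,378.906 KiB

4,378.906 KiB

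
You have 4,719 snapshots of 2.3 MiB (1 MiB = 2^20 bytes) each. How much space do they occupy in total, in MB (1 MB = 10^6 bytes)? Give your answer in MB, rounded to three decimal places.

Total = 4,719 × 2.3 MiB = 10853.7 MiB
= 10853.7 × 1,048,576 bytes = 11,380,929,331.2 bytes
1 MB = 1,000,000 bytes
11,380,929,331.2 / 1,000,000 = 11,380.929 MB

11,380.929 MB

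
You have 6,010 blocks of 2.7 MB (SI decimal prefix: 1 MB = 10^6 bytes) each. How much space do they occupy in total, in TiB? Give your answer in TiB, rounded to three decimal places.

0.015 TiB

Total = 6,010 × 2.7 MB = 16,227 MB
= 16,227 × 1,000,000 bytes = 16,227,000,000 bytes
1 TiB = 1,099,511,627,776 bytes
16,227,000,000 / 1,099,511,627,776 = 0.015 TiB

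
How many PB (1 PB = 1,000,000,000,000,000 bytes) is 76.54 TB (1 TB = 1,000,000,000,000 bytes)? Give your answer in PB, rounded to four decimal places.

0.0765 PB

76.54 TB × 1,000,000,000,000 bytes/TB = 76,540,000,000,000 bytes
1 PB = 10^15 bytes = 1,000,000,000,000,000 bytes
76,540,000,000,000 / 1,000,000,000,000,000 = 0.0765 PB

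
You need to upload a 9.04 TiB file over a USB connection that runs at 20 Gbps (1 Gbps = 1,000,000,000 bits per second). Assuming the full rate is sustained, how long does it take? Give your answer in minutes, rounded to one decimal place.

66.3 minutes

9.04 TiB = 9,939,585,115,095.04 bytes = 79,516,680,920,760.32 bits
20 Gbps = 20,000,000,000 bits/s
time = 79,516,680,920,760.32 / 20,000,000,000 = 3,975.83 s
3,975.83 s / 60 = 66.3 minutes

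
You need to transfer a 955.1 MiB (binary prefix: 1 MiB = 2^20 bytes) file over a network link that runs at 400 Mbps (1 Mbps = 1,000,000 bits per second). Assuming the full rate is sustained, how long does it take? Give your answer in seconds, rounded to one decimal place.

955.1 MiB = 1,001,494,937.6 bytes = 8,011,959,500.8 bits
400 Mbps = 400,000,000 bits/s
time = 8,011,959,500.8 / 400,000,000 = 20.0 s

20.0 seconds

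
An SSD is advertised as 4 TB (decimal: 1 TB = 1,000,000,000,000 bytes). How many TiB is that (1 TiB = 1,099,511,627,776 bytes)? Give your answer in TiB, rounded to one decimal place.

4 TB = 4 × 10^12 bytes = 4,000,000,000,000 bytes
1 TiB = 1,099,511,627,776 bytes
4,000,000,000,000 / 1,099,511,627,776 = 3.6 TiB

3.6 TiB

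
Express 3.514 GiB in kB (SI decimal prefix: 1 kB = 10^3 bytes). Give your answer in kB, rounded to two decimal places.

3,773,128.77 kB

3.514 GiB × 1,073,741,824 bytes/GiB = 3,773,128,769.536 bytes
1 kB = 10^3 bytes = 1,000 bytes
3,773,128,769.536 / 1,000 = 3,773,128.77 kB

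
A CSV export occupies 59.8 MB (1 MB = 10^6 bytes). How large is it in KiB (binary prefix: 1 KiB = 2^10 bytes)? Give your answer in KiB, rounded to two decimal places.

59.8 MB = 59.8 × 10^6 bytes = 59,800,000 bytes
1 KiB = 1,024 bytes
59,800,000 / 1,024 = 58,398.44 KiB

58,398.44 KiB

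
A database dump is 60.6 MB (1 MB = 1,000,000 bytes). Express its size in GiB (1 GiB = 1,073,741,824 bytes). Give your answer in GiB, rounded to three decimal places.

0.056 GiB

60.6 MB × 1,000,000 bytes/MB = 60,600,000 bytes
1 GiB = 2^30 bytes = 1,073,741,824 bytes
60,600,000 / 1,073,741,824 = 0.056 GiB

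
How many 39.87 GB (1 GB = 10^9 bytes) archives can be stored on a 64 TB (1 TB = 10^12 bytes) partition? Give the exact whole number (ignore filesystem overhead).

1,605

Capacity: 64 TB = 64,000,000,000,000 bytes
Per item: 39.87 GB = 39,870,000,000 bytes
⌊64,000,000,000,000 / 39,870,000,000⌋ = 1,605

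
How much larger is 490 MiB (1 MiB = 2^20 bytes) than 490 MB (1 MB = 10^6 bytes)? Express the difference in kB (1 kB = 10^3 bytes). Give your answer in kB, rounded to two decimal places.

490 MiB = 490 × 1,048,576 = 513,802,240 bytes
490 MB = 490 × 1,000,000 = 490,000,000 bytes
difference = 23,802,240 bytes
23,802,240 / 1,000 = 23,802.24 kB

23,802.24 kB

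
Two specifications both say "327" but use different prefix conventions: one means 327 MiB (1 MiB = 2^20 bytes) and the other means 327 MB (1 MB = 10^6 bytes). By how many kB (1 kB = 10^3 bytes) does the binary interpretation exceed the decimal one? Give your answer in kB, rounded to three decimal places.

15,884.352 kB

327 MiB = 327 × 1,048,576 = 342,884,352 bytes
327 MB = 327 × 1,000,000 = 327,000,000 bytes
difference = 15,884,352 bytes
15,884,352 / 1,000 = 15,884.352 kB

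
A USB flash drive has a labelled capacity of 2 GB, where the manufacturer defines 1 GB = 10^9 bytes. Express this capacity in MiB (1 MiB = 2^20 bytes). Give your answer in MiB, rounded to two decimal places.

2 GB × 1,000,000,000 bytes/GB = 2,000,000,000 bytes
1 MiB = 2^20 bytes = 1,048,576 bytes
2,000,000,000 / 1,048,576 = 1,907.35 MiB

1,907.35 MiB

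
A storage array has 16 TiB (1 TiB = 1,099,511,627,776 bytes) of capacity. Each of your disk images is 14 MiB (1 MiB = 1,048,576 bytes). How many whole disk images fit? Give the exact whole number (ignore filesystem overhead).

1,198,372

Capacity: 16 TiB = 17,592,186,044,416 bytes
Per item: 14 MiB = 14,680,064 bytes
⌊17,592,186,044,416 / 14,680,064⌋ = 1,198,372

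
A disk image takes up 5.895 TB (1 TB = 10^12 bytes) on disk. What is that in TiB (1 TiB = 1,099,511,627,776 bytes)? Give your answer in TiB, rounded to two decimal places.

5.895 TB × 1,000,000,000,000 bytes/TB = 5,895,000,000,000 bytes
1 TiB = 1,099,511,627,776 bytes
5,895,000,000,000 / 1,099,511,627,776 = 5.36 TiB

5.36 TiB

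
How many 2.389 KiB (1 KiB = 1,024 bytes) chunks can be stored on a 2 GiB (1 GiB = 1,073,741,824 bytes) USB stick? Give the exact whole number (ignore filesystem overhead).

Capacity: 2 GiB = 2,147,483,648 bytes
Per item: 2.389 KiB = 2,446.336 bytes
⌊2,147,483,648 / 2,446.336⌋ = 877,836

877,836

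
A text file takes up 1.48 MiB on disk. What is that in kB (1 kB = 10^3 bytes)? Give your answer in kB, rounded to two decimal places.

1.48 MiB = 1.48 × 2^20 bytes = 1,551,892.48 bytes
1 kB = 10^3 bytes = 1,000 bytes
1,551,892.48 / 1,000 = 1,551.89 kB

1,551.89 kB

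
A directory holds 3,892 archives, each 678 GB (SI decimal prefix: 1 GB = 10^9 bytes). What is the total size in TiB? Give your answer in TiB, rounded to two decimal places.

2,399.95 TiB

Total = 3,892 × 678 GB = 2,638,776 GB
= 2,638,776 × 1,000,000,000 bytes = 2,638,776,000,000,000 bytes
1 TiB = 1,099,511,627,776 bytes
2,638,776,000,000,000 / 1,099,511,627,776 = 2,399.95 TiB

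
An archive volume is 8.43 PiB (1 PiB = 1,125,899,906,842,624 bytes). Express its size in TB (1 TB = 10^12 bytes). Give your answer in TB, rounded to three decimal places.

9,491.336 TB

8.43 PiB = 8.43 × 2^50 bytes = 9,491,336,214,683,320.32 bytes
1 TB = 10^12 bytes = 1,000,000,000,000 bytes
9,491,336,214,683,320.32 / 1,000,000,000,000 = 9,491.336 TB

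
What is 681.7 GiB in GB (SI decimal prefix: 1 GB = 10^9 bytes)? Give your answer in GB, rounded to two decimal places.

731.97 GB

681.7 GiB = 681.7 × 2^30 bytes = 731,969,801,420.8 bytes
1 GB = 1,000,000,000 bytes
731,969,801,420.8 / 1,000,000,000 = 731.97 GB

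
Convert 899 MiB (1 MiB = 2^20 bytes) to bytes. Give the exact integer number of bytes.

942,669,824 bytes

899 × 1,048,576 = 942,669,824 bytes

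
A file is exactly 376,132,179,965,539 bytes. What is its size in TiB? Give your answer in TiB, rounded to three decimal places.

342.090 TiB

376,132,179,965,539 bytes given.
1 TiB = 1,099,511,627,776 bytes
376,132,179,965,539 / 1,099,511,627,776 = 342.090 TiB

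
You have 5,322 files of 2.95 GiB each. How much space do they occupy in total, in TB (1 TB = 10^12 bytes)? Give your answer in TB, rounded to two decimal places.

16.86 TB

Total = 5,322 × 2.95 GiB = 15699.9 GiB
= 15699.9 × 1,073,741,824 bytes = 16,857,639,262,617.6 bytes
1 TB = 1,000,000,000,000 bytes
16,857,639,262,617.6 / 1,000,000,000,000 = 16.86 TB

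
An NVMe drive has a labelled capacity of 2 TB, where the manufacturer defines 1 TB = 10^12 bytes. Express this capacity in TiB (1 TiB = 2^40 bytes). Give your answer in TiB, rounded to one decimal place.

2 TB = 2 × 10^12 bytes = 2,000,000,000,000 bytes
1 TiB = 2^40 bytes = 1,099,511,627,776 bytes
2,000,000,000,000 / 1,099,511,627,776 = 1.8 TiB

1.8 TiB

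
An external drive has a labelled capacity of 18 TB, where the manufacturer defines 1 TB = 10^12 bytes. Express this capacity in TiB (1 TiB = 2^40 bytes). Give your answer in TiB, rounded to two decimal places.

18 TB = 18 × 10^12 bytes = 18,000,000,000,000 bytes
1 TiB = 1,099,511,627,776 bytes
18,000,000,000,000 / 1,099,511,627,776 = 16.37 TiB

16.37 TiB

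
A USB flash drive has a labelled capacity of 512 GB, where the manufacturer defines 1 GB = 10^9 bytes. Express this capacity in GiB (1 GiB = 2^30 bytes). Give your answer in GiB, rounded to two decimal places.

512 GB = 512 × 10^9 bytes = 512,000,000,000 bytes
1 GiB = 1,073,741,824 bytes
512,000,000,000 / 1,073,741,824 = 476.84 GiB

476.84 GiB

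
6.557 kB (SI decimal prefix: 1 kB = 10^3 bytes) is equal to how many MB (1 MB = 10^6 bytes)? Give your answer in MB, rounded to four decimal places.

0.0066 MB

6.557 kB × 1,000 bytes/kB = 6,557 bytes
1 MB = 10^6 bytes = 1,000,000 bytes
6,557 / 1,000,000 = 0.0066 MB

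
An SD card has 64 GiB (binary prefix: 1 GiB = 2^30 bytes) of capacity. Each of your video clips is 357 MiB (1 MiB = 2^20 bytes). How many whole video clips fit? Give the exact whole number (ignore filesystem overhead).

183

Capacity: 64 GiB = 68,719,476,736 bytes
Per item: 357 MiB = 374,341,632 bytes
⌊68,719,476,736 / 374,341,632⌋ = 183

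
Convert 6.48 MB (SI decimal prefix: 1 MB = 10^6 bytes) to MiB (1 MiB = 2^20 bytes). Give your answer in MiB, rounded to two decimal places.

6.18 MiB

6.48 MB = 6.48 × 10^6 bytes = 6,480,000 bytes
1 MiB = 1,048,576 bytes
6,480,000 / 1,048,576 = 6.18 MiB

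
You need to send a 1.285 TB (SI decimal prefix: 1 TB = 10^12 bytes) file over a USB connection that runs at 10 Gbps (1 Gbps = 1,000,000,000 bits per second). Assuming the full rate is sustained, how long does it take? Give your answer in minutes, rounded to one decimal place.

1.285 TB = 1,285,000,000,000 bytes = 10,280,000,000,000 bits
10 Gbps = 10,000,000,000 bits/s
time = 10,280,000,000,000 / 10,000,000,000 = 1,028.00 s
1,028.00 s / 60 = 17.1 minutes

17.1 minutes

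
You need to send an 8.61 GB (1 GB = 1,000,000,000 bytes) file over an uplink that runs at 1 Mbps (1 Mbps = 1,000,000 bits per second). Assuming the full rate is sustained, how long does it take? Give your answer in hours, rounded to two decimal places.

19.13 hours

8.61 GB = 8,610,000,000 bytes = 68,880,000,000 bits
1 Mbps = 1,000,000 bits/s
time = 68,880,000,000 / 1,000,000 = 68,880.0000 s
68,880.0000 s / 3600 = 19.13 hours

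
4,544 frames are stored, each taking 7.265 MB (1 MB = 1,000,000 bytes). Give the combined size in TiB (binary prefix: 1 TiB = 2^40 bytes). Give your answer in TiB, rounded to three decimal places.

Total = 4,544 × 7.265 MB = 33012.16 MB
= 33012.16 × 1,000,000 bytes = 33,012,160,000 bytes
1 TiB = 1,099,511,627,776 bytes
33,012,160,000 / 1,099,511,627,776 = 0.030 TiB

0.030 TiB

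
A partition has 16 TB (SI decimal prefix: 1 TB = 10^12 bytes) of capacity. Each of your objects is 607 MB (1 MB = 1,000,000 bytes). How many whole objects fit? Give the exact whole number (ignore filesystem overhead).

26,359

Capacity: 16 TB = 16,000,000,000,000 bytes
Per item: 607 MB = 607,000,000 bytes
⌊16,000,000,000,000 / 607,000,000⌋ = 26,359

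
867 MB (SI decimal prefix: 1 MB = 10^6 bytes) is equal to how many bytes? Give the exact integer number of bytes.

867 × 1,000,000 = 867,000,000 bytes

867,000,000 bytes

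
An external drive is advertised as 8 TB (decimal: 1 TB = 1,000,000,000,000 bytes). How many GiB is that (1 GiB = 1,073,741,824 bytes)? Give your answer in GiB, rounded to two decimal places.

7,450.58 GiB

8 TB × 1,000,000,000,000 bytes/TB = 8,000,000,000,000 bytes
1 GiB = 1,073,741,824 bytes
8,000,000,000,000 / 1,073,741,824 = 7,450.58 GiB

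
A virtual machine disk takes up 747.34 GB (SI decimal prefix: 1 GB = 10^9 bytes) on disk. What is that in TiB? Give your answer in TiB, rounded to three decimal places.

747.34 GB = 747.34 × 10^9 bytes = 747,340,000,000 bytes
1 TiB = 1,099,511,627,776 bytes
747,340,000,000 / 1,099,511,627,776 = 0.680 TiB

0.680 TiB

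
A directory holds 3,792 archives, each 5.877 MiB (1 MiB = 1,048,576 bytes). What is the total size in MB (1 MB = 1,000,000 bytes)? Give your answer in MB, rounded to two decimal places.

23,368.13 MB

Total = 3,792 × 5.877 MiB = 22285.584 MiB
= 22285.584 × 1,048,576 bytes = 23,368,128,528.384 bytes
1 MB = 1,000,000 bytes
23,368,128,528.384 / 1,000,000 = 23,368.13 MB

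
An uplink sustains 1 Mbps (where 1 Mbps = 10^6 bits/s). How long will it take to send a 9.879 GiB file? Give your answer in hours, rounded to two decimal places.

23.57 hours

9.879 GiB = 10,607,495,479.296 bytes = 84,859,963,834.368 bits
1 Mbps = 1,000,000 bits/s
time = 84,859,963,834.368 / 1,000,000 = 84,859.9638 s
84,859.9638 s / 3600 = 23.57 hours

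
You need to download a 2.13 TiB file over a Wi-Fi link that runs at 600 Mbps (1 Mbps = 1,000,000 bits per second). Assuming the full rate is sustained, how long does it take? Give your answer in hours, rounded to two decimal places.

8.67 hours

2.13 TiB = 2,341,959,767,162.88 bytes = 18,735,678,137,303.04 bits
600 Mbps = 600,000,000 bits/s
time = 18,735,678,137,303.04 / 600,000,000 = 31,226.1302 s
31,226.1302 s / 3600 = 8.67 hours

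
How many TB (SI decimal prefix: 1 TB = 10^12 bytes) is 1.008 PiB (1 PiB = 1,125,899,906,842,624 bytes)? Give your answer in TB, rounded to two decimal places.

1.008 PiB = 1.008 × 2^50 bytes = 1,134,907,106,097,364.992 bytes
1 TB = 1,000,000,000,000 bytes
1,134,907,106,097,364.992 / 1,000,000,000,000 = 1,134.91 TB

1,134.91 TB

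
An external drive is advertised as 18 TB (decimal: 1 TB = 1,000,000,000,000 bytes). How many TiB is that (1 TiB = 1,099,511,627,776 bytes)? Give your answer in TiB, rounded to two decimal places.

16.37 TiB

18 TB × 1,000,000,000,000 bytes/TB = 18,000,000,000,000 bytes
1 TiB = 1,099,511,627,776 bytes
18,000,000,000,000 / 1,099,511,627,776 = 16.37 TiB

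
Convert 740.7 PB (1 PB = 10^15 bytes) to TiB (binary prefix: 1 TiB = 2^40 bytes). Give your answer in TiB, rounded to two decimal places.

673,662.73 TiB

740.7 PB = 740.7 × 10^15 bytes = 740,700,000,000,000,000 bytes
1 TiB = 1,099,511,627,776 bytes
740,700,000,000,000,000 / 1,099,511,627,776 = 673,662.73 TiB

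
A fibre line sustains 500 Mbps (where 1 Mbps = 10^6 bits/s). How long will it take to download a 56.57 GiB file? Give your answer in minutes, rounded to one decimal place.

56.57 GiB = 60,741,574,983.68 bytes = 485,932,599,869.44 bits
500 Mbps = 500,000,000 bits/s
time = 485,932,599,869.44 / 500,000,000 = 971.87 s
971.87 s / 60 = 16.2 minutes

16.2 minutes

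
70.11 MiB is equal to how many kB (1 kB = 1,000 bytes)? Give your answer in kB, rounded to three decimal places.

70.11 MiB = 70.11 × 2^20 bytes = 73,515,663.36 bytes
1 kB = 10^3 bytes = 1,000 bytes
73,515,663.36 / 1,000 = 73,515.663 kB

73,515.663 kB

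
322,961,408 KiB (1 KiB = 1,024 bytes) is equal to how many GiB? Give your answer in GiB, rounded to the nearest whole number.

322,961,408 KiB = 322,961,408 × 2^10 bytes = 330,712,481,792 bytes
1 GiB = 2^30 bytes = 1,073,741,824 bytes
330,712,481,792 / 1,073,741,824 = 308 GiB

308 GiB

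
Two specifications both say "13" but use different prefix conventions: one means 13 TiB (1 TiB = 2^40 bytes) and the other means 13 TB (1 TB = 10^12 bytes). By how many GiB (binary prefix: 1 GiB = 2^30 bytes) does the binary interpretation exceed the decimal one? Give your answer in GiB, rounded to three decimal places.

1,204.807 GiB

13 TiB = 13 × 1,099,511,627,776 = 14,293,651,161,088 bytes
13 TB = 13 × 1,000,000,000,000 = 13,000,000,000,000 bytes
difference = 1,293,651,161,088 bytes
1,293,651,161,088 / 1,073,741,824 = 1,204.807 GiB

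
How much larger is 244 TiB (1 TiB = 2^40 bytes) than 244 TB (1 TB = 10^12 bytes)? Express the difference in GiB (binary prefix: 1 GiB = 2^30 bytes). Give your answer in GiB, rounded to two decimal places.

22,613.29 GiB

244 TiB = 244 × 1,099,511,627,776 = 268,280,837,177,344 bytes
244 TB = 244 × 1,000,000,000,000 = 244,000,000,000,000 bytes
difference = 24,280,837,177,344 bytes
24,280,837,177,344 / 1,073,741,824 = 22,613.29 GiB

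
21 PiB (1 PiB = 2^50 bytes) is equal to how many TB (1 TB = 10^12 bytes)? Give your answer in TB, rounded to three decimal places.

21 PiB × 1,125,899,906,842,624 bytes/PiB = 23,643,898,043,695,104 bytes
1 TB = 10^12 bytes = 1,000,000,000,000 bytes
23,643,898,043,695,104 / 1,000,000,000,000 = 23,643.898 TB

23,643.898 TB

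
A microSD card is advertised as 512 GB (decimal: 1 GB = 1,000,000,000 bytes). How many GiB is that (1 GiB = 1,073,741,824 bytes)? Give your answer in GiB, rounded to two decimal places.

512 GB × 1,000,000,000 bytes/GB = 512,000,000,000 bytes
1 GiB = 2^30 bytes = 1,073,741,824 bytes
512,000,000,000 / 1,073,741,824 = 476.84 GiB

476.84 GiB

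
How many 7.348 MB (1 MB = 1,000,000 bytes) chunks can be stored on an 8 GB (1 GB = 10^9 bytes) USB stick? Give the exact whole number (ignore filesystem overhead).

1,088

Capacity: 8 GB = 8,000,000,000 bytes
Per item: 7.348 MB = 7,348,000 bytes
⌊8,000,000,000 / 7,348,000⌋ = 1,088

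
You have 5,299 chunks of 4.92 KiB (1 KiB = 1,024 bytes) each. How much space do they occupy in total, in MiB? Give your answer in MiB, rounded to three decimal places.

Total = 5,299 × 4.92 KiB = 26071.08 KiB
= 26071.08 × 1,024 bytes = 26,696,785.92 bytes
1 MiB = 1,048,576 bytes
26,696,785.92 / 1,048,576 = 25.460 MiB

25.460 MiB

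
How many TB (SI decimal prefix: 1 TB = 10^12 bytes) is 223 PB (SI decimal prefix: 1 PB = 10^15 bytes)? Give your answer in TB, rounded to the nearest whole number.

223 PB = 223 × 10^15 bytes = 223,000,000,000,000,000 bytes
1 TB = 1,000,000,000,000 bytes
223,000,000,000,000,000 / 1,000,000,000,000 = 223,000 TB

223,000 TB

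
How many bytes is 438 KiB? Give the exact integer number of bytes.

438 × 1,024 = 448,512 bytes  (1 KiB = 2^10 bytes)

448,512 bytes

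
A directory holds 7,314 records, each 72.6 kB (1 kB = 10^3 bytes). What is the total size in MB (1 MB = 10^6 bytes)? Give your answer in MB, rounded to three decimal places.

Total = 7,314 × 72.6 kB = 530996.4 kB
= 530996.4 × 1,000 bytes = 530,996,400 bytes
1 MB = 1,000,000 bytes
530,996,400 / 1,000,000 = 530.996 MB

530.996 MB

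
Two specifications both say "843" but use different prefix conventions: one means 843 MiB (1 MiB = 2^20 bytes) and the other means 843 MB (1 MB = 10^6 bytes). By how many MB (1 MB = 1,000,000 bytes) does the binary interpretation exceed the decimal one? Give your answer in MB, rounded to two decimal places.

843 MiB = 843 × 1,048,576 = 883,949,568 bytes
843 MB = 843 × 1,000,000 = 843,000,000 bytes
difference = 40,949,568 bytes
40,949,568 / 1,000,000 = 40.95 MB

40.95 MB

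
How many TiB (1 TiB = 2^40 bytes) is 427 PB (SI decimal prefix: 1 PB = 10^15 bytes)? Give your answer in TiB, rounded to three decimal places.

388,354.238 TiB

427 PB = 427 × 10^15 bytes = 427,000,000,000,000,000 bytes
1 TiB = 1,099,511,627,776 bytes
427,000,000,000,000,000 / 1,099,511,627,776 = 388,354.238 TiB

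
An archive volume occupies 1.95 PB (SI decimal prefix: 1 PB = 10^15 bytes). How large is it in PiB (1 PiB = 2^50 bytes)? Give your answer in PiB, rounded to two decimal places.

1.95 PB × 1,000,000,000,000,000 bytes/PB = 1,950,000,000,000,000 bytes
1 PiB = 1,125,899,906,842,624 bytes
1,950,000,000,000,000 / 1,125,899,906,842,624 = 1.73 PiB

1.73 PiB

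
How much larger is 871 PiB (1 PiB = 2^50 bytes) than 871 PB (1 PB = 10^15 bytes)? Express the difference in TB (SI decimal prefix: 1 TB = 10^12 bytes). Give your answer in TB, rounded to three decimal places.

109,658.819 TB

871 PiB = 871 × 1,125,899,906,842,624 = 980,658,818,859,925,504 bytes
871 PB = 871 × 1,000,000,000,000,000 = 871,000,000,000,000,000 bytes
difference = 109,658,818,859,925,504 bytes
109,658,818,859,925,504 / 1,000,000,000,000 = 109,658.819 TB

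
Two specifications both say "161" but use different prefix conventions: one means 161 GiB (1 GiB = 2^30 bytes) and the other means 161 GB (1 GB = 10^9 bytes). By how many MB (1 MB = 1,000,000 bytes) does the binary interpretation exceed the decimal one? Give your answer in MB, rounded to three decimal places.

161 GiB = 161 × 1,073,741,824 = 172,872,433,664 bytes
161 GB = 161 × 1,000,000,000 = 161,000,000,000 bytes
difference = 11,872,433,664 bytes
11,872,433,664 / 1,000,000 = 11,872.434 MB

11,872.434 MB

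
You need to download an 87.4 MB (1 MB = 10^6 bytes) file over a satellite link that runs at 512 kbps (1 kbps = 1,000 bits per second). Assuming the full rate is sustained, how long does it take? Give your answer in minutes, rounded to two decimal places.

22.76 minutes

87.4 MB = 87,400,000 bytes = 699,200,000 bits
512 kbps = 512,000 bits/s
time = 699,200,000 / 512,000 = 1,365.625 s
1,365.625 s / 60 = 22.76 minutes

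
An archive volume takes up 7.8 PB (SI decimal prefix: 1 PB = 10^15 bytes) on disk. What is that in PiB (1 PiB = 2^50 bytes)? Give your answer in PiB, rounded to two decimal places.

7.8 PB × 1,000,000,000,000,000 bytes/PB = 7,800,000,000,000,000 bytes
1 PiB = 2^50 bytes = 1,125,899,906,842,624 bytes
7,800,000,000,000,000 / 1,125,899,906,842,624 = 6.93 PiB

6.93 PiB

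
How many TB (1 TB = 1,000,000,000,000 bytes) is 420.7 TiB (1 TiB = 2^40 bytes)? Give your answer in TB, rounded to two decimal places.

420.7 TiB = 420.7 × 2^40 bytes = 462,564,541,805,363.2 bytes
1 TB = 10^12 bytes = 1,000,000,000,000 bytes
462,564,541,805,363.2 / 1,000,000,000,000 = 462.56 TB

462.56 TB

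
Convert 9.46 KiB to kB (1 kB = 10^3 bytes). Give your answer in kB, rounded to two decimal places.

9.69 kB

9.46 KiB = 9.46 × 2^10 bytes = 9,687.04 bytes
1 kB = 1,000 bytes
9,687.04 / 1,000 = 9.69 kB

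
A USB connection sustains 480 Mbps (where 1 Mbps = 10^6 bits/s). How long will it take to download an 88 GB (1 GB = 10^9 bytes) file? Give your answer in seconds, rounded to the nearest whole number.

88 GB = 88,000,000,000 bytes = 704,000,000,000 bits
480 Mbps = 480,000,000 bits/s
time = 704,000,000,000 / 480,000,000 = 1,467 s

1,467 seconds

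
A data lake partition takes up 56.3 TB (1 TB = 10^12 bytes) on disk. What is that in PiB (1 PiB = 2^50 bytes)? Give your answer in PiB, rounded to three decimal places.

56.3 TB = 56.3 × 10^12 bytes = 56,300,000,000,000 bytes
1 PiB = 1,125,899,906,842,624 bytes
56,300,000,000,000 / 1,125,899,906,842,624 = 0.050 PiB

0.050 PiB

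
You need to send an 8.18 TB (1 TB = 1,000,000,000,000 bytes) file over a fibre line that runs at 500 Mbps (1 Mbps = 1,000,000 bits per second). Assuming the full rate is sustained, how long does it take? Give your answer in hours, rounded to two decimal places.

8.18 TB = 8,180,000,000,000 bytes = 65,440,000,000,000 bits
500 Mbps = 500,000,000 bits/s
time = 65,440,000,000,000 / 500,000,000 = 130,880.0000 s
130,880.0000 s / 3600 = 36.36 hours

36.36 hours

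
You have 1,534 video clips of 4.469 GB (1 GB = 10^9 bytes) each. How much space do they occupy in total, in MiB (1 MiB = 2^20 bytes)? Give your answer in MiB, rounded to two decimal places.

6,537,862.78 MiB

Total = 1,534 × 4.469 GB = 6855.446 GB
= 6855.446 × 1,000,000,000 bytes = 6,855,446,000,000 bytes
1 MiB = 1,048,576 bytes
6,855,446,000,000 / 1,048,576 = 6,537,862.78 MiB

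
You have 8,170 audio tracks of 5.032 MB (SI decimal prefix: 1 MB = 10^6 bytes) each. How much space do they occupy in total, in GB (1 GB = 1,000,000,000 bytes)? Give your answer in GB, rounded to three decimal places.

Total = 8,170 × 5.032 MB = 41111.44 MB
= 41111.44 × 1,000,000 bytes = 41,111,440,000 bytes
1 GB = 1,000,000,000 bytes
41,111,440,000 / 1,000,000,000 = 41.111 GB

41.111 GB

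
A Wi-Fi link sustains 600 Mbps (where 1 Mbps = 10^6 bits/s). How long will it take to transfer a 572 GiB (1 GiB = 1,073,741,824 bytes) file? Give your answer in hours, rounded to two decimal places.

572 GiB = 614,180,323,328 bytes = 4,913,442,586,624 bits
600 Mbps = 600,000,000 bits/s
time = 4,913,442,586,624 / 600,000,000 = 8,189.0710 s
8,189.0710 s / 3600 = 2.27 hours

2.27 hours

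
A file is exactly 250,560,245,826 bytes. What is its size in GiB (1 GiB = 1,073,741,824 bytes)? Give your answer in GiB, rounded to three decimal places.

233.352 GiB

250,560,245,826 bytes given.
1 GiB = 1,073,741,824 bytes
250,560,245,826 / 1,073,741,824 = 233.352 GiB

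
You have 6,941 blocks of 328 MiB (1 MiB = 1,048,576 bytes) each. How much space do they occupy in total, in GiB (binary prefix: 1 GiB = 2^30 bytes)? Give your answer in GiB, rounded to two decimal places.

Total = 6,941 × 328 MiB = 2,276,648 MiB
= 2,276,648 × 1,048,576 bytes = 2,387,238,453,248 bytes
1 GiB = 1,073,741,824 bytes
2,387,238,453,248 / 1,073,741,824 = 2,223.29 GiB

2,223.29 GiB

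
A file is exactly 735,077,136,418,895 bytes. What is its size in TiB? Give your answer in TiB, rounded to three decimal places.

668.549 TiB

735,077,136,418,895 bytes given.
1 TiB = 2^40 bytes = 1,099,511,627,776 bytes
735,077,136,418,895 / 1,099,511,627,776 = 668.549 TiB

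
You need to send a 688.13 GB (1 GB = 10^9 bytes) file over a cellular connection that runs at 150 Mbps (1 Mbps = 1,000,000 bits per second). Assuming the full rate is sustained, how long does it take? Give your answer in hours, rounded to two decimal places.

10.19 hours

688.13 GB = 688,130,000,000 bytes = 5,505,040,000,000 bits
150 Mbps = 150,000,000 bits/s
time = 5,505,040,000,000 / 150,000,000 = 36,700.2667 s
36,700.2667 s / 3600 = 10.19 hours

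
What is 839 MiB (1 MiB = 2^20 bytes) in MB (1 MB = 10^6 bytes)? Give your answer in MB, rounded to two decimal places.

879.76 MB

839 MiB = 839 × 2^20 bytes = 879,755,264 bytes
1 MB = 1,000,000 bytes
879,755,264 / 1,000,000 = 879.76 MB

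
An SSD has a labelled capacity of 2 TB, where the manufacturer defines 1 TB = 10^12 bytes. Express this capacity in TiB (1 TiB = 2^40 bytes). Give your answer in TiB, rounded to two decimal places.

1.82 TiB

2 TB = 2 × 10^12 bytes = 2,000,000,000,000 bytes
1 TiB = 2^40 bytes = 1,099,511,627,776 bytes
2,000,000,000,000 / 1,099,511,627,776 = 1.82 TiB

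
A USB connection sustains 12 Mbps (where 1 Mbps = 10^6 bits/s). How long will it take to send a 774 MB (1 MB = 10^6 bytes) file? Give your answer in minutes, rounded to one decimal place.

8.6 minutes

774 MB = 774,000,000 bytes = 6,192,000,000 bits
12 Mbps = 12,000,000 bits/s
time = 6,192,000,000 / 12,000,000 = 516.00 s
516.00 s / 60 = 8.6 minutes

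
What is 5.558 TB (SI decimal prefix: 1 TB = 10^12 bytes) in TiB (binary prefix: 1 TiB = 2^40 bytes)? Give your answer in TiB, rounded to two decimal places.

5.558 TB × 1,000,000,000,000 bytes/TB = 5,558,000,000,000 bytes
1 TiB = 2^40 bytes = 1,099,511,627,776 bytes
5,558,000,000,000 / 1,099,511,627,776 = 5.05 TiB

5.05 TiB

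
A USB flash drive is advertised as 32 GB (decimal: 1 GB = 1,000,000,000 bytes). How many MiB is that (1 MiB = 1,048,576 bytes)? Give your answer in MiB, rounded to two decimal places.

32 GB × 1,000,000,000 bytes/GB = 32,000,000,000 bytes
1 MiB = 1,048,576 bytes
32,000,000,000 / 1,048,576 = 30,517.58 MiB

30,517.58 MiB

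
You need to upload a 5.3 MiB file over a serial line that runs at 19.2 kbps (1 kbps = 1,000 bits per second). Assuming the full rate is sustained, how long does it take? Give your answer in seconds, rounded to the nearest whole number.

5.3 MiB = 5,557,452.8 bytes = 44,459,622.4 bits
19.2 kbps = 19,200 bits/s
time = 44,459,622.4 / 19,200 = 2,316 s

2,316 seconds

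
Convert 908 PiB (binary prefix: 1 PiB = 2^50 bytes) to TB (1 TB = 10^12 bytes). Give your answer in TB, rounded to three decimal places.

908 PiB = 908 × 2^50 bytes = 1,022,317,115,413,102,592 bytes
1 TB = 1,000,000,000,000 bytes
1,022,317,115,413,102,592 / 1,000,000,000,000 = 1,022,317.115 TB

1,022,317.115 TB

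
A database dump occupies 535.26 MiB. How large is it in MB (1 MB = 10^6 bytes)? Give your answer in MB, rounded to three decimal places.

561.261 MB

535.26 MiB × 1,048,576 bytes/MiB = 561,260,789.76 bytes
1 MB = 10^6 bytes = 1,000,000 bytes
561,260,789.76 / 1,000,000 = 561.261 MB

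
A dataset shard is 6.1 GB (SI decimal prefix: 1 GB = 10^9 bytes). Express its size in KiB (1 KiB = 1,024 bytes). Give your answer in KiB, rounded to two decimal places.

6.1 GB = 6.1 × 10^9 bytes = 6,100,000,000 bytes
1 KiB = 2^10 bytes = 1,024 bytes
6,100,000,000 / 1,024 = 5,957,031.25 KiB

5,957,031.25 KiB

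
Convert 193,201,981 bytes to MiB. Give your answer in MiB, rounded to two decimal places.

184.25 MiB

193,201,981 bytes given.
1 MiB = 2^20 bytes = 1,048,576 bytes
193,201,981 / 1,048,576 = 184.25 MiB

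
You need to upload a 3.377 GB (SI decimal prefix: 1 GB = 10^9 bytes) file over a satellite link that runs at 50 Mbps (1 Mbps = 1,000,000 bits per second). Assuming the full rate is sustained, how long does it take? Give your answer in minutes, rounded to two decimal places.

9.01 minutes

3.377 GB = 3,377,000,000 bytes = 27,016,000,000 bits
50 Mbps = 50,000,000 bits/s
time = 27,016,000,000 / 50,000,000 = 540.320 s
540.320 s / 60 = 9.01 minutes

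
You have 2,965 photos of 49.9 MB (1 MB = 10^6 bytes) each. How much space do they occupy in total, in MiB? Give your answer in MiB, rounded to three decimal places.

Total = 2,965 × 49.9 MB = 147953.5 MB
= 147953.5 × 1,000,000 bytes = 147,953,500,000 bytes
1 MiB = 1,048,576 bytes
147,953,500,000 / 1,048,576 = 141,099.453 MiB

141,099.453 MiB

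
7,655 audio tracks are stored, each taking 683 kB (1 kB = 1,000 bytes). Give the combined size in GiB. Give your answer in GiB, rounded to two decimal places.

4.87 GiB

Total = 7,655 × 683 kB = 5,228,365 kB
= 5,228,365 × 1,000 bytes = 5,228,365,000 bytes
1 GiB = 1,073,741,824 bytes
5,228,365,000 / 1,073,741,824 = 4.87 GiB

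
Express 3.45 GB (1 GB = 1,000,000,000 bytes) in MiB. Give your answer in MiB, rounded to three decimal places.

3,290.176 MiB

3.45 GB × 1,000,000,000 bytes/GB = 3,450,000,000 bytes
1 MiB = 2^20 bytes = 1,048,576 bytes
3,450,000,000 / 1,048,576 = 3,290.176 MiB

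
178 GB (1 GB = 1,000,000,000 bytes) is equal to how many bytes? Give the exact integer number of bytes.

178,000,000,000 bytes

178 × 1,000,000,000 = 178,000,000,000 bytes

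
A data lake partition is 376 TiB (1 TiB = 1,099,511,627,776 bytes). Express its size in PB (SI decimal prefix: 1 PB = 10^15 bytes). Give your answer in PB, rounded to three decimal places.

376 TiB = 376 × 2^40 bytes = 413,416,372,043,776 bytes
1 PB = 1,000,000,000,000,000 bytes
413,416,372,043,776 / 1,000,000,000,000,000 = 0.413 PB

0.413 PB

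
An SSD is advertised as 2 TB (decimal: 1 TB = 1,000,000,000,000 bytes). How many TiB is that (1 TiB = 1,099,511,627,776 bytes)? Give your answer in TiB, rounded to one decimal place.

1.8 TiB

2 TB = 2 × 10^12 bytes = 2,000,000,000,000 bytes
1 TiB = 1,099,511,627,776 bytes
2,000,000,000,000 / 1,099,511,627,776 = 1.8 TiB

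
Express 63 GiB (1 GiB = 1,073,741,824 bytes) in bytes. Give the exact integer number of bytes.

63 × 1,073,741,824 = 67,645,734,912 bytes  (1 GiB = 2^30 bytes)

67,645,734,912 bytes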